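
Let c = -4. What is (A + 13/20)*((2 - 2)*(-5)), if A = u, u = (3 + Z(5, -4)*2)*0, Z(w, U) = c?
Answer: 0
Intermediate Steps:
Z(w, U) = -4
u = 0 (u = (3 - 4*2)*0 = (3 - 8)*0 = -5*0 = 0)
A = 0
(A + 13/20)*((2 - 2)*(-5)) = (0 + 13/20)*((2 - 2)*(-5)) = (0 + 13*(1/20))*(0*(-5)) = (0 + 13/20)*0 = (13/20)*0 = 0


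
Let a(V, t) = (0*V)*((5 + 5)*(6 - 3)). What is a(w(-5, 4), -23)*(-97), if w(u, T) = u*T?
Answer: 0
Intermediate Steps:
w(u, T) = T*u
a(V, t) = 0 (a(V, t) = 0*(10*3) = 0*30 = 0)
a(w(-5, 4), -23)*(-97) = 0*(-97) = 0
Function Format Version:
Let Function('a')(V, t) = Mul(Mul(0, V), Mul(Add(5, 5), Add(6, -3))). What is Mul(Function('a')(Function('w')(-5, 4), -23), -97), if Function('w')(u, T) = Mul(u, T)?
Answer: 0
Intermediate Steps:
Function('w')(u, T) = Mul(T, u)
Function('a')(V, t) = 0 (Function('a')(V, t) = Mul(0, Mul(10, 3)) = Mul(0, 30) = 0)
Mul(Function('a')(Function('w')(-5, 4), -23), -97) = Mul(0, -97) = 0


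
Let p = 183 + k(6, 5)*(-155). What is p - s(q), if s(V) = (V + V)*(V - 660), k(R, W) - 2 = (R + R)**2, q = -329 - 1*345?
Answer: -1820679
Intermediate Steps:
q = -674 (q = -329 - 345 = -674)
k(R, W) = 2 + 4*R**2 (k(R, W) = 2 + (R + R)**2 = 2 + (2*R)**2 = 2 + 4*R**2)
s(V) = 2*V*(-660 + V) (s(V) = (2*V)*(-660 + V) = 2*V*(-660 + V))
p = -22447 (p = 183 + (2 + 4*6**2)*(-155) = 183 + (2 + 4*36)*(-155) = 183 + (2 + 144)*(-155) = 183 + 146*(-155) = 183 - 22630 = -22447)
p - s(q) = -22447 - 2*(-674)*(-660 - 674) = -22447 - 2*(-674)*(-1334) = -22447 - 1*1798232 = -22447 - 1798232 = -1820679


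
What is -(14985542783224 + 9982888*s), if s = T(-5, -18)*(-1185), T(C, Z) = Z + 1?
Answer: -15186648061984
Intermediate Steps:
T(C, Z) = 1 + Z
s = 20145 (s = (1 - 18)*(-1185) = -17*(-1185) = 20145)
-(14985542783224 + 9982888*s) = -9982888/(1/(1501123 + 20145)) = -9982888/(1/1521268) = -9982888/1/1521268 = -9982888*1521268 = -15186648061984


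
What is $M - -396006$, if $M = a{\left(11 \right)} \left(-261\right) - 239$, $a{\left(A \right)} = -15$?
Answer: $399682$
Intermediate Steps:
$M = 3676$ ($M = \left(-15\right) \left(-261\right) - 239 = 3915 - 239 = 3676$)
$M - -396006 = 3676 - -396006 = 3676 + 396006 = 399682$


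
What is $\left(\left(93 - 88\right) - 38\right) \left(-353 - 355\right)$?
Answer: $23364$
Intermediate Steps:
$\left(\left(93 - 88\right) - 38\right) \left(-353 - 355\right) = \left(\left(93 - 88\right) - 38\right) \left(-708\right) = \left(5 - 38\right) \left(-708\right) = \left(-33\right) \left(-708\right) = 23364$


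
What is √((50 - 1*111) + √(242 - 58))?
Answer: √(-61 + 2*√46) ≈ 6.8873*I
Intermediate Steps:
√((50 - 1*111) + √(242 - 58)) = √((50 - 111) + √184) = √(-61 + 2*√46)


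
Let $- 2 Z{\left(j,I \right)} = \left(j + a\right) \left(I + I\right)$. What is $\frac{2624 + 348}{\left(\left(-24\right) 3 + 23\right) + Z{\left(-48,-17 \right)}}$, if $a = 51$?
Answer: $1486$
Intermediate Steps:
$Z{\left(j,I \right)} = - I \left(51 + j\right)$ ($Z{\left(j,I \right)} = - \frac{\left(j + 51\right) \left(I + I\right)}{2} = - \frac{\left(51 + j\right) 2 I}{2} = - \frac{2 I \left(51 + j\right)}{2} = - I \left(51 + j\right)$)
$\frac{2624 + 348}{\left(\left(-24\right) 3 + 23\right) + Z{\left(-48,-17 \right)}} = \frac{2624 + 348}{\left(\left(-24\right) 3 + 23\right) - - 17 \left(51 - 48\right)} = \frac{2972}{\left(-72 + 23\right) - \left(-17\right) 3} = \frac{2972}{-49 + 51} = \frac{2972}{2} = 2972 \cdot \frac{1}{2} = 1486$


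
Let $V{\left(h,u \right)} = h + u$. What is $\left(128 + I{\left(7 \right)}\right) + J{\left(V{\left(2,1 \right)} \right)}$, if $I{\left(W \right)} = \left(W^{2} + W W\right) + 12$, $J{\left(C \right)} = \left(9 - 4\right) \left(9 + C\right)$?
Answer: $298$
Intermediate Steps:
$J{\left(C \right)} = 45 + 5 C$ ($J{\left(C \right)} = 5 \left(9 + C\right) = 45 + 5 C$)
$I{\left(W \right)} = 12 + 2 W^{2}$ ($I{\left(W \right)} = \left(W^{2} + W^{2}\right) + 12 = 2 W^{2} + 12 = 12 + 2 W^{2}$)
$\left(128 + I{\left(7 \right)}\right) + J{\left(V{\left(2,1 \right)} \right)} = \left(128 + \left(12 + 2 \cdot 7^{2}\right)\right) + \left(45 + 5 \left(2 + 1\right)\right) = \left(128 + \left(12 + 2 \cdot 49\right)\right) + \left(45 + 5 \cdot 3\right) = \left(128 + \left(12 + 98\right)\right) + \left(45 + 15\right) = \left(128 + 110\right) + 60 = 238 + 60 = 298$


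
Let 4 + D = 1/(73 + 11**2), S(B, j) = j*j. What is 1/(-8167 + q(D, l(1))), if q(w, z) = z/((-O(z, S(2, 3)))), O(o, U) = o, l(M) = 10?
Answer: -1/8168 ≈ -0.00012243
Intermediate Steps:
S(B, j) = j**2
D = -775/194 (D = -4 + 1/(73 + 11**2) = -4 + 1/(73 + 121) = -4 + 1/194 = -775/194 ≈ -3.9948)
q(w, z) = -1 (q(w, z) = z/((-z)) = (-1/z)*z = -1)
1/(-8167 + q(D, l(1))) = 1/(-8167 - 1) = 1/(-8168) = -1/8168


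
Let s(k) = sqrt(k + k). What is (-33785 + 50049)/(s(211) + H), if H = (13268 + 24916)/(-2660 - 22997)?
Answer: 7966813773216/138168419011 + 5353146369668*sqrt(422)/138168419011 ≈ 853.56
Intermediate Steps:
H = -38184/25657 (H = 38184/(-25657) = 38184*(-1/25657) = -38184/25657 ≈ -1.4882)
s(k) = sqrt(2)*sqrt(k) (s(k) = sqrt(2*k) = sqrt(2)*sqrt(k))
(-33785 + 50049)/(s(211) + H) = (-33785 + 50049)/(sqrt(2)*sqrt(211) - 38184/25657) = 16264/(sqrt(422) - 38184/25657) = 16264/(-38184/25657 + sqrt(422))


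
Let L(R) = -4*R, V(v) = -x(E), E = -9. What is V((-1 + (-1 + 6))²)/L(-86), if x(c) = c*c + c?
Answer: -9/43 ≈ -0.20930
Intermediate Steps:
x(c) = c + c² (x(c) = c² + c = c + c²)
V(v) = -72 (V(v) = -(-9)*(1 - 9) = -(-9)*(-8) = -1*72 = -72)
V((-1 + (-1 + 6))²)/L(-86) = -72/((-4*(-86))) = -72/344 = -72*1/344 = -9/43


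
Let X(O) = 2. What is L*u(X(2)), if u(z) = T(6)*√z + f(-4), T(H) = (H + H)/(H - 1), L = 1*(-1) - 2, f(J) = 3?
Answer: -9 - 36*√2/5 ≈ -19.182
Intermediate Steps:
L = -3 (L = -1 - 2 = -3)
T(H) = 2*H/(-1 + H) (T(H) = (2*H)/(-1 + H) = 2*H/(-1 + H))
u(z) = 3 + 12*√z/5 (u(z) = (2*6/(-1 + 6))*√z + 3 = (2*6/5)*√z + 3 = (2*6*(⅕))*√z + 3 = 12*√z/5 + 3 = 3 + 12*√z/5)
L*u(X(2)) = -3*(3 + 12*√2/5) = -9 - 36*√2/5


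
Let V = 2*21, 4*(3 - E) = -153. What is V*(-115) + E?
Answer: -19155/4 ≈ -4788.8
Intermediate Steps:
E = 165/4 (E = 3 - 1/4*(-153) = 3 + 153/4 = 165/4 ≈ 41.250)
V = 42
V*(-115) + E = 42*(-115) + 165/4 = -4830 + 165/4 = -19155/4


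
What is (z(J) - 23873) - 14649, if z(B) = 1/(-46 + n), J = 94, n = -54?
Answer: -3852201/100 ≈ -38522.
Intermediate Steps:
z(B) = -1/100 (z(B) = 1/(-46 - 54) = 1/(-100) = -1/100)
(z(J) - 23873) - 14649 = (-1/100 - 23873) - 14649 = -2387301/100 - 14649 = -3852201/100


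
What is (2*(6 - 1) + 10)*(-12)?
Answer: -240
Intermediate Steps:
(2*(6 - 1) + 10)*(-12) = (2*5 + 10)*(-12) = (10 + 10)*(-12) = 20*(-12) = -240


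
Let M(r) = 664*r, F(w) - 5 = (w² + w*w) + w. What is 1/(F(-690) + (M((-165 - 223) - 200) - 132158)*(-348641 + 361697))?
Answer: -1/6821983525 ≈ -1.4658e-10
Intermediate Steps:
F(w) = 5 + w + 2*w² (F(w) = 5 + ((w² + w*w) + w) = 5 + ((w² + w²) + w) = 5 + (2*w² + w) = 5 + (w + 2*w²) = 5 + w + 2*w²)
1/(F(-690) + (M((-165 - 223) - 200) - 132158)*(-348641 + 361697)) = 1/((5 - 690 + 2*(-690)²) + (664*((-165 - 223) - 200) - 132158)*(-348641 + 361697)) = 1/((5 - 690 + 2*476100) + (664*(-388 - 200) - 132158)*13056) = 1/((5 - 690 + 952200) + (664*(-588) - 132158)*13056) = 1/(951515 + (-390432 - 132158)*13056) = 1/(951515 - 522590*13056) = 1/(951515 - 6822935040) = 1/(-6821983525) = -1/6821983525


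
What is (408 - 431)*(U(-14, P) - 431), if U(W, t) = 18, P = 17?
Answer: 9499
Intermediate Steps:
(408 - 431)*(U(-14, P) - 431) = (408 - 431)*(18 - 431) = -23*(-413) = 9499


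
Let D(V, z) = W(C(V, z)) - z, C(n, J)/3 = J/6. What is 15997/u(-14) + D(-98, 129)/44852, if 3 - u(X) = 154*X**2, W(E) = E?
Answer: -1438888237/2707356424 ≈ -0.53147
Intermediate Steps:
C(n, J) = J/2 (C(n, J) = 3*(J/6) = J/2)
D(V, z) = -z/2 (D(V, z) = z/2 - z = -z/2)
u(X) = 3 - 154*X**2
15997/u(-14) + D(-98, 129)/44852 = 15997/(3 - 154*(-14)**2) - 1/2*129/44852 = 15997/(3 - 154*196) - 129/2*1/44852 = 15997/(3 - 30184) - 129/89704 = 15997/(-30181) - 129/89704 = 15997*(-1/30181) - 129/89704 = -15997/30181 - 129/89704 = -1438888237/2707356424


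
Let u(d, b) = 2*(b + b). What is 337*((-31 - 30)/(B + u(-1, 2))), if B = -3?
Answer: -20557/5 ≈ -4111.4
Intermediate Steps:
u(d, b) = 4*b (u(d, b) = 2*(2*b) = 4*b)
337*((-31 - 30)/(B + u(-1, 2))) = 337*((-31 - 30)/(-3 + 4*2)) = 337*(-61/(-3 + 8)) = 337*(-61/5) = -20557/5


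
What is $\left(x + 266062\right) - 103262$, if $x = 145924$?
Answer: $308724$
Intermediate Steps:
$\left(x + 266062\right) - 103262 = \left(145924 + 266062\right) - 103262 = 411986 - 103262 = 308724$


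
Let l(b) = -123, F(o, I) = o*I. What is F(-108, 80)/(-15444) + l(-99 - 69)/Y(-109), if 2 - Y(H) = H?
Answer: -2903/5291 ≈ -0.54867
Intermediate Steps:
Y(H) = 2 - H
F(o, I) = I*o
F(-108, 80)/(-15444) + l(-99 - 69)/Y(-109) = (80*(-108))/(-15444) - 123/(2 - 1*(-109)) = -8640*(-1/15444) - 123/(2 + 109) = 80/143 - 123/111 = 80/143 - 123*1/111 = 80/143 - 41/37 = -2903/5291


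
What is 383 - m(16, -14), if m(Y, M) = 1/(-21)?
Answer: 8044/21 ≈ 383.05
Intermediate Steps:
m(Y, M) = -1/21
383 - m(16, -14) = 383 - 1*(-1/21) = 383 + 1/21 = 8044/21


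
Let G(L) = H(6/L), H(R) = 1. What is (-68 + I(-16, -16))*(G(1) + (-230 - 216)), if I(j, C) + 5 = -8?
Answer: 36045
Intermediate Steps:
G(L) = 1
I(j, C) = -13 (I(j, C) = -5 - 8 = -13)
(-68 + I(-16, -16))*(G(1) + (-230 - 216)) = (-68 - 13)*(1 + (-230 - 216)) = -81*(1 - 446) = -81*(-445) = 36045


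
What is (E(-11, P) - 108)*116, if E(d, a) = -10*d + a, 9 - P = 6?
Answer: 580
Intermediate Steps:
P = 3 (P = 9 - 1*6 = 9 - 6 = 3)
E(d, a) = a - 10*d
(E(-11, P) - 108)*116 = ((3 - 10*(-11)) - 108)*116 = ((3 + 110) - 108)*116 = (113 - 108)*116 = 5*116 = 580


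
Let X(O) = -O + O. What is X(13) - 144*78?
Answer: -11232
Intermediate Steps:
X(O) = 0
X(13) - 144*78 = 0 - 144*78 = 0 - 11232 = -11232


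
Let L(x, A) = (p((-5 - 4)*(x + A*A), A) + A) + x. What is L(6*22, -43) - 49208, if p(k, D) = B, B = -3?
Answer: -49122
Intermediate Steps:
p(k, D) = -3
L(x, A) = -3 + A + x (L(x, A) = (-3 + A) + x = -3 + A + x)
L(6*22, -43) - 49208 = (-3 - 43 + 6*22) - 49208 = (-3 - 43 + 132) - 49208 = 86 - 49208 = -49122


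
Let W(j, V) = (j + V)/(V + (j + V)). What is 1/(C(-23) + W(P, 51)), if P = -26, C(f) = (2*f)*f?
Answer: 76/80433 ≈ 0.00094489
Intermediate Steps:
C(f) = 2*f²
W(j, V) = (V + j)/(j + 2*V) (W(j, V) = (V + j)/(V + (V + j)) = (V + j)/(j + 2*V))
1/(C(-23) + W(P, 51)) = 1/(2*(-23)² + (51 - 26)/(-26 + 2*51)) = 1/(2*529 + 25/(-26 + 102)) = 1/(1058 + 25/76) = 1/(80433/76) = 76/80433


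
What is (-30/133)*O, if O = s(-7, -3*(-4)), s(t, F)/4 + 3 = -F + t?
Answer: 2640/133 ≈ 19.850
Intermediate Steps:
s(t, F) = -12 - 4*F + 4*t (s(t, F) = -12 + 4*(-F + t) = -12 + 4*(t - F) = -12 + (-4*F + 4*t) = -12 - 4*F + 4*t)
O = -88 (O = -12 - (-12)*(-4) + 4*(-7) = -12 - 4*12 - 28 = -12 - 48 - 28 = -88)
(-30/133)*O = -30/133*(-88) = 2640/133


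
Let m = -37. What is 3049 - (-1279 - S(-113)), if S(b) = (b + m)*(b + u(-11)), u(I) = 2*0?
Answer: 21278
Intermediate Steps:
u(I) = 0
S(b) = b*(-37 + b) (S(b) = (b - 37)*(b + 0) = (-37 + b)*b = b*(-37 + b))
3049 - (-1279 - S(-113)) = 3049 - (-1279 - (-113)*(-37 - 113)) = 3049 - (-1279 - (-113)*(-150)) = 3049 - (-1279 - 1*16950) = 3049 - (-1279 - 16950) = 3049 - 1*(-18229) = 3049 + 18229 = 21278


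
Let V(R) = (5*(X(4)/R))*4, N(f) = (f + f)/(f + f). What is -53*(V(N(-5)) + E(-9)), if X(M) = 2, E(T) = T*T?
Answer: -6413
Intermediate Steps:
E(T) = T²
N(f) = 1 (N(f) = (2*f)/((2*f)) = (2*f)*(1/(2*f)) = 1)
V(R) = 40/R (V(R) = (5*(2/R))*4 = (10/R)*4 = 40/R)
-53*(V(N(-5)) + E(-9)) = -53*(40/1 + (-9)²) = -53*(40*1 + 81) = -53*(40 + 81) = -53*121 = -6413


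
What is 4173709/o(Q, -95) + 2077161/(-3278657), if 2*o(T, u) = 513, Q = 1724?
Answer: 27367254874033/1681951041 ≈ 16271.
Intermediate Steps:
o(T, u) = 513/2 (o(T, u) = (1/2)*513 = 513/2)
4173709/o(Q, -95) + 2077161/(-3278657) = 4173709/(513/2) + 2077161/(-3278657) = 4173709*(2/513) + 2077161*(-1/3278657) = 8347418/513 - 2077161/3278657 = 27367254874033/1681951041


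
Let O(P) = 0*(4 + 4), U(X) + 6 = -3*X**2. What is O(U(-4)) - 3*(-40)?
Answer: 120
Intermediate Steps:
U(X) = -6 - 3*X**2
O(P) = 0 (O(P) = 0*8 = 0)
O(U(-4)) - 3*(-40) = 0 - 3*(-40) = 0 + 120 = 120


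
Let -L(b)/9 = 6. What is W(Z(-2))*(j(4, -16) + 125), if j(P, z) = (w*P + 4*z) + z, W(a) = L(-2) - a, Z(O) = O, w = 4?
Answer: -3172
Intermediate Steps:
L(b) = -54 (L(b) = -9*6 = -54)
W(a) = -54 - a
j(P, z) = 4*P + 5*z (j(P, z) = (4*P + 4*z) + z = 4*P + 5*z)
W(Z(-2))*(j(4, -16) + 125) = (-54 - 1*(-2))*((4*4 + 5*(-16)) + 125) = (-54 + 2)*((16 - 80) + 125) = -52*(-64 + 125) = -52*61 = -3172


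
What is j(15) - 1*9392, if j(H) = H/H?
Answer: -9391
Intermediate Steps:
j(H) = 1
j(15) - 1*9392 = 1 - 1*9392 = 1 - 9392 = -9391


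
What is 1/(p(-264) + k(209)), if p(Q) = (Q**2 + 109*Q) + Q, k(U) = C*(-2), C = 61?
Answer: 1/40534 ≈ 2.4671e-5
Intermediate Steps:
k(U) = -122 (k(U) = 61*(-2) = -122)
p(Q) = Q**2 + 110*Q
1/(p(-264) + k(209)) = 1/(-264*(110 - 264) - 122) = 1/(-264*(-154) - 122) = 1/(40656 - 122) = 1/40534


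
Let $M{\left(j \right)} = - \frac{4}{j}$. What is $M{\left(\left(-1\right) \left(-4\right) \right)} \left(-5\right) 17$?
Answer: $85$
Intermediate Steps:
$M{\left(\left(-1\right) \left(-4\right) \right)} \left(-5\right) 17 = - \frac{4}{\left(-1\right) \left(-4\right)} \left(-5\right) 17 = - \frac{4}{4} \left(-5\right) 17 = \left(-4\right) \frac{1}{4} \left(-5\right) 17 = \left(-1\right) \left(-5\right) 17 = 5 \cdot 17 = 85$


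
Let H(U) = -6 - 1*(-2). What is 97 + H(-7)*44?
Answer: -79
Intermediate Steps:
H(U) = -4 (H(U) = -6 + 2 = -4)
97 + H(-7)*44 = 97 - 4*44 = 97 - 176 = -79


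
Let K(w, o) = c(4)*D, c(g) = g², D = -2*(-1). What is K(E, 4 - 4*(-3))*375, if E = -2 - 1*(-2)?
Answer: 12000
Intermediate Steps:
D = 2
E = 0 (E = -2 + 2 = 0)
K(w, o) = 32 (K(w, o) = 4²*2 = 16*2 = 32)
K(E, 4 - 4*(-3))*375 = 32*375 = 12000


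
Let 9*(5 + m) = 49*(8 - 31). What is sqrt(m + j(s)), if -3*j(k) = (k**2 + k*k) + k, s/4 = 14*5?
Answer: 2*I*sqrt(118103)/3 ≈ 229.11*I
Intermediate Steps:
s = 280 (s = 4*(14*5) = 4*70 = 280)
m = -1172/9 (m = -5 + (49*(8 - 31))/9 = -5 + (49*(-23))/9 = -5 + (1/9)*(-1127) = -5 - 1127/9 = -1172/9 ≈ -130.22)
j(k) = -2*k**2/3 - k/3 (j(k) = -((k**2 + k*k) + k)/3 = -((k**2 + k**2) + k)/3 = -(2*k**2 + k)/3 = -(k + 2*k**2)/3 = -2*k**2/3 - k/3)
sqrt(m + j(s)) = sqrt(-1172/9 - 1/3*280*(1 + 2*280)) = sqrt(-1172/9 - 1/3*280*(1 + 560)) = sqrt(-1172/9 - 1/3*280*561) = sqrt(-1172/9 - 52360) = sqrt(-472412/9) = 2*I*sqrt(118103)/3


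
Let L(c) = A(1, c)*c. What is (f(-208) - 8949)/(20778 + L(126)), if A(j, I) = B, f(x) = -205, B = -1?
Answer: -4577/10326 ≈ -0.44325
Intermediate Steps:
A(j, I) = -1
L(c) = -c
(f(-208) - 8949)/(20778 + L(126)) = (-205 - 8949)/(20778 - 1*126) = -9154/(20778 - 126) = -9154/20652 = -9154*1/20652 = -4577/10326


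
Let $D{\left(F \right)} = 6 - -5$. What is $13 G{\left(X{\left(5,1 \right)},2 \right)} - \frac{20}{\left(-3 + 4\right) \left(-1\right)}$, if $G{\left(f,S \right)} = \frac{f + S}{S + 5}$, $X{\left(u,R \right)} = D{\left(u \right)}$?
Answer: $\frac{309}{7} \approx 44.143$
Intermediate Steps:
$D{\left(F \right)} = 11$ ($D{\left(F \right)} = 6 + 5 = 11$)
$X{\left(u,R \right)} = 11$
$G{\left(f,S \right)} = \frac{S + f}{5 + S}$
$13 G{\left(X{\left(5,1 \right)},2 \right)} - \frac{20}{\left(-3 + 4\right) \left(-1\right)} = 13 \frac{2 + 11}{5 + 2} - \frac{20}{\left(-3 + 4\right) \left(-1\right)} = 13 \cdot \frac{1}{7} \cdot 13 - \frac{20}{1 \left(-1\right)} = 13 \cdot \frac{1}{7} \cdot 13 - \frac{20}{-1} = 13 \cdot \frac{13}{7} - -20 = \frac{169}{7} + 20 = \frac{309}{7}$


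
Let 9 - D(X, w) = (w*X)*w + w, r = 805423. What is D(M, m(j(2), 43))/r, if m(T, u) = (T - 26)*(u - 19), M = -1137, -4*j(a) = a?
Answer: 459912597/805423 ≈ 571.02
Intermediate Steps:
j(a) = -a/4
m(T, u) = (-26 + T)*(-19 + u)
D(X, w) = 9 - w - X*w² (D(X, w) = 9 - ((w*X)*w + w) = 9 - ((X*w)*w + w) = 9 - (X*w² + w) = 9 - (w + X*w²) = 9 + (-w - X*w²) = 9 - w - X*w²)
D(M, m(j(2), 43))/r = (9 - (494 - 26*43 - (-19)*2/4 - ¼*2*43) - 1*(-1137)*(494 - 26*43 - (-19)*2/4 - ¼*2*43)²)/805423 = (9 - (494 - 1118 - 19*(-½) - ½*43) - 1*(-1137)*(494 - 1118 - 19*(-½) - ½*43)²)*(1/805423) = (9 - (494 - 1118 + 19/2 - 43/2) - 1*(-1137)*(494 - 1118 + 19/2 - 43/2)²)*(1/805423) = (9 - 1*(-636) - 1*(-1137)*(-636)²)*(1/805423) = (9 + 636 - 1*(-1137)*404496)*(1/805423) = (9 + 636 + 459911952)*(1/805423) = 459912597*(1/805423) = 459912597/805423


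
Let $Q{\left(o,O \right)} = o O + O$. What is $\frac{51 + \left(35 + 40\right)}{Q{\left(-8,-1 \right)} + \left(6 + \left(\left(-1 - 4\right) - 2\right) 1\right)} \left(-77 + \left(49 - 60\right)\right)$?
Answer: $-1848$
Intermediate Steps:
$Q{\left(o,O \right)} = O + O o$ ($Q{\left(o,O \right)} = O o + O = O + O o$)
$\frac{51 + \left(35 + 40\right)}{Q{\left(-8,-1 \right)} + \left(6 + \left(\left(-1 - 4\right) - 2\right) 1\right)} \left(-77 + \left(49 - 60\right)\right) = \frac{51 + \left(35 + 40\right)}{- (1 - 8) + \left(6 + \left(\left(-1 - 4\right) - 2\right) 1\right)} \left(-77 + \left(49 - 60\right)\right) = \frac{51 + 75}{\left(-1\right) \left(-7\right) + \left(6 + \left(-5 - 2\right) 1\right)} \left(-77 + \left(49 - 60\right)\right) = \frac{126}{7 + \left(6 - 7\right)} \left(-77 - 11\right) = \frac{126}{7 + \left(6 - 7\right)} \left(-88\right) = \frac{126}{7 - 1} \left(-88\right) = \frac{126}{6} \left(-88\right) = 126 \cdot \frac{1}{6} \left(-88\right) = 21 \left(-88\right) = -1848$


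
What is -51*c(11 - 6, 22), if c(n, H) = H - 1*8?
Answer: -714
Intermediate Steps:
c(n, H) = -8 + H (c(n, H) = H - 8 = -8 + H)
-51*c(11 - 6, 22) = -51*(-8 + 22) = -51*14 = -714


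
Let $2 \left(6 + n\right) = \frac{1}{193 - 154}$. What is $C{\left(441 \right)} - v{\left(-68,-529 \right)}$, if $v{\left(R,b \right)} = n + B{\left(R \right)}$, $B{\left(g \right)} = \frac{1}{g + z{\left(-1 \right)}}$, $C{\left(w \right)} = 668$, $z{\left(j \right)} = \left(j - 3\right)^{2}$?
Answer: $\frac{105145}{156} \approx 674.01$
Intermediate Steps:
$n = - \frac{467}{78}$ ($n = -6 + \frac{1}{2 \left(193 - 154\right)} = -6 + \frac{1}{2 \cdot 39} = -6 + \frac{1}{2} \cdot \frac{1}{39} = -6 + \frac{1}{78} = - \frac{467}{78} \approx -5.9872$)
$z{\left(j \right)} = \left(-3 + j\right)^{2}$
$B{\left(g \right)} = \frac{1}{16 + g}$ ($B{\left(g \right)} = \frac{1}{g + \left(-3 - 1\right)^{2}} = \frac{1}{g + \left(-4\right)^{2}} = \frac{1}{g + 16} = \frac{1}{16 + g}$)
$v{\left(R,b \right)} = - \frac{467}{78} + \frac{1}{16 + R}$
$C{\left(441 \right)} - v{\left(-68,-529 \right)} = 668 - \frac{-7394 - -31756}{78 \left(16 - 68\right)} = 668 - \frac{-7394 + 31756}{78 \left(-52\right)} = 668 - \frac{1}{78} \left(- \frac{1}{52}\right) 24362 = 668 - - \frac{937}{156} = 668 + \frac{937}{156} = \frac{105145}{156}$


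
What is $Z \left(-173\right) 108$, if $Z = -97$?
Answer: $1812348$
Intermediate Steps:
$Z \left(-173\right) 108 = \left(-97\right) \left(-173\right) 108 = 16781 \cdot 108 = 1812348$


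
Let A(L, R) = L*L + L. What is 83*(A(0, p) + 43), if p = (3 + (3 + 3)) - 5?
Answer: 3569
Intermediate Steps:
p = 4 (p = (3 + 6) - 5 = 9 - 5 = 4)
A(L, R) = L + L**2 (A(L, R) = L**2 + L = L + L**2)
83*(A(0, p) + 43) = 83*(0*(1 + 0) + 43) = 83*(0*1 + 43) = 83*(0 + 43) = 83*43 = 3569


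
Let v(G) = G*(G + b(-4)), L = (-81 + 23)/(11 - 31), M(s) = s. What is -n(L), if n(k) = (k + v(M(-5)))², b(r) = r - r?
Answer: -77841/100 ≈ -778.41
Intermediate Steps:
b(r) = 0
L = 29/10 (L = -58/(-20) = -58*(-1/20) = 29/10 ≈ 2.9000)
v(G) = G² (v(G) = G*(G + 0) = G*G = G²)
n(k) = (25 + k)² (n(k) = (k + (-5)²)² = (k + 25)² = (25 + k)²)
-n(L) = -(25 + 29/10)² = -(279/10)² = -1*77841/100 = -77841/100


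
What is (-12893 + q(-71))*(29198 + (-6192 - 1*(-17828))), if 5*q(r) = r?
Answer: -2635263024/5 ≈ -5.2705e+8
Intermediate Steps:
q(r) = r/5
(-12893 + q(-71))*(29198 + (-6192 - 1*(-17828))) = (-12893 + (⅕)*(-71))*(29198 + (-6192 - 1*(-17828))) = (-12893 - 71/5)*(29198 + (-6192 + 17828)) = -64536*(29198 + 11636)/5 = -64536/5*40834 = -2635263024/5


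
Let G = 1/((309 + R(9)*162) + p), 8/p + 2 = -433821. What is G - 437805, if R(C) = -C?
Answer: -218229434349998/498462635 ≈ -4.3781e+5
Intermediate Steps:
p = -8/433823 (p = 8/(-2 - 433821) = 8/(-433823) = 8*(-1/433823) = -8/433823 ≈ -1.8441e-5)
G = -433823/498462635 (G = 1/((309 - 1*9*162) - 8/433823) = 1/((309 - 9*162) - 8/433823) = 1/((309 - 1458) - 8/433823) = 1/(-1149 - 8/433823) = 1/(-498462635/433823) = -433823/498462635 ≈ -0.00087032)
G - 437805 = -433823/498462635 - 437805 = -218229434349998/498462635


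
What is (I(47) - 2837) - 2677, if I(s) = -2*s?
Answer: -5608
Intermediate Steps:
(I(47) - 2837) - 2677 = (-2*47 - 2837) - 2677 = (-94 - 2837) - 2677 = -2931 - 2677 = -5608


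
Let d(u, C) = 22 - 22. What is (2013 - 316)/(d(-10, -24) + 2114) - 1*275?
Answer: -579653/2114 ≈ -274.20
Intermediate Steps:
d(u, C) = 0
(2013 - 316)/(d(-10, -24) + 2114) - 1*275 = (2013 - 316)/(0 + 2114) - 1*275 = 1697/2114 - 275 = -579653/2114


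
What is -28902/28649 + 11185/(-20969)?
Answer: -926485103/600740881 ≈ -1.5422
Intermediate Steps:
-28902/28649 + 11185/(-20969) = -28902*1/28649 + 11185*(-1/20969) = -28902/28649 - 11185/20969 = -926485103/600740881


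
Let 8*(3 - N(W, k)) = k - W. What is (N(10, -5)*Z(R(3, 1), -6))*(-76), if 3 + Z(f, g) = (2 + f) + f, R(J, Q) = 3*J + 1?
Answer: -14079/2 ≈ -7039.5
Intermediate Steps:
N(W, k) = 3 - k/8 + W/8 (N(W, k) = 3 - (k - W)/8 = 3 + (-k/8 + W/8) = 3 - k/8 + W/8)
R(J, Q) = 1 + 3*J
Z(f, g) = -1 + 2*f (Z(f, g) = -3 + ((2 + f) + f) = -3 + (2 + 2*f) = -1 + 2*f)
(N(10, -5)*Z(R(3, 1), -6))*(-76) = ((3 - ⅛*(-5) + (⅛)*10)*(-1 + 2*(1 + 3*3)))*(-76) = ((3 + 5/8 + 5/4)*(-1 + 2*(1 + 9)))*(-76) = (39*(-1 + 2*10)/8)*(-76) = (39*(-1 + 20)/8)*(-76) = ((39/8)*19)*(-76) = (741/8)*(-76) = -14079/2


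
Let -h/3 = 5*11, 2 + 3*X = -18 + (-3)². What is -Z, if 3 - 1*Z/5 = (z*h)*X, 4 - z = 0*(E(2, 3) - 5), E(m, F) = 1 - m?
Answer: 12085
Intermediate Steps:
X = -11/3 (X = -⅔ + (-18 + (-3)²)/3 = -⅔ + (-18 + 9)/3 = -⅔ + (⅓)*(-9) = -⅔ - 3 = -11/3 ≈ -3.6667)
h = -165 (h = -15*11 = -3*55 = -165)
z = 4 (z = 4 - 0*((1 - 1*2) - 5) = 4 - 0*((1 - 2) - 5) = 4 - 0*(-1 - 5) = 4 - 0*(-6) = 4 - 1*0 = 4 + 0 = 4)
Z = -12085 (Z = 15 - 5*4*(-165)*(-11)/3 = 15 - (-3300)*(-11)/3 = 15 - 5*2420 = 15 - 12100 = -12085)
-Z = -1*(-12085) = 12085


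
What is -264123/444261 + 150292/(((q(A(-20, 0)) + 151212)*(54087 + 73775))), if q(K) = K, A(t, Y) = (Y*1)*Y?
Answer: -425546524549775/715788463873182 ≈ -0.59451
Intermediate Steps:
A(t, Y) = Y² (A(t, Y) = Y*Y = Y²)
-264123/444261 + 150292/(((q(A(-20, 0)) + 151212)*(54087 + 73775))) = -264123/444261 + 150292/(((0² + 151212)*(54087 + 73775))) = -264123*1/444261 + 150292/(((0 + 151212)*127862)) = -88041/148087 + 150292/((151212*127862)) = -88041/148087 + 150292/19334268744 = -88041/148087 + 150292*(1/19334268744) = -88041/148087 + 37573/4833567186 = -425546524549775/715788463873182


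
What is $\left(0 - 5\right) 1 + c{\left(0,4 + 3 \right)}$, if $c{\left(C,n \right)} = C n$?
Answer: $-5$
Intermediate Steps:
$\left(0 - 5\right) 1 + c{\left(0,4 + 3 \right)} = \left(0 - 5\right) 1 + 0 \left(4 + 3\right) = \left(0 - 5\right) 1 + 0 \cdot 7 = \left(-5\right) 1 + 0 = -5 + 0 = -5$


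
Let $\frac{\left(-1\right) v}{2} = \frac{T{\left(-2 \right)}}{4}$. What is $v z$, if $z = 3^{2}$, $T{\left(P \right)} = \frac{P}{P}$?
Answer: $- \frac{9}{2} \approx -4.5$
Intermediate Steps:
$T{\left(P \right)} = 1$
$z = 9$
$v = - \frac{1}{2}$ ($v = - 2 \cdot 1 \cdot \frac{1}{4} = \left(-2\right) \frac{1}{4} = - \frac{1}{2} \approx -0.5$)
$v z = \left(- \frac{1}{2}\right) 9 = - \frac{9}{2}$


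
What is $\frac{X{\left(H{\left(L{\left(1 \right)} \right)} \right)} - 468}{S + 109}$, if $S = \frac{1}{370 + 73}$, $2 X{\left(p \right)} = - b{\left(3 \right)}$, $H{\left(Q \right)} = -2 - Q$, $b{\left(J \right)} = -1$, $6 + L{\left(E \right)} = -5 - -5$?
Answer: $- \frac{414205}{96576} \approx -4.2889$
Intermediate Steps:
$L{\left(E \right)} = -6$ ($L{\left(E \right)} = -6 - 0 = -6 + \left(-5 + 5\right) = -6 + 0 = -6$)
$X{\left(p \right)} = \frac{1}{2}$ ($X{\left(p \right)} = \frac{\left(-1\right) \left(-1\right)}{2} = \frac{1}{2} \cdot 1 = \frac{1}{2}$)
$S = \frac{1}{443} \approx 0.0022573$
$\frac{X{\left(H{\left(L{\left(1 \right)} \right)} \right)} - 468}{S + 109} = \frac{\frac{1}{2} - 468}{\frac{1}{443} + 109} = - \frac{935}{2 \cdot \frac{48288}{443}} = \left(- \frac{935}{2}\right) \frac{443}{48288} = - \frac{414205}{96576}$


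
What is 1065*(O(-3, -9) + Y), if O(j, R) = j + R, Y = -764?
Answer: -826440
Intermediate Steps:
O(j, R) = R + j
1065*(O(-3, -9) + Y) = 1065*((-9 - 3) - 764) = 1065*(-12 - 764) = 1065*(-776) = -826440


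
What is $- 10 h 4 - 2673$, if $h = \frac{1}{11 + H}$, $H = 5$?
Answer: $- \frac{5351}{2} \approx -2675.5$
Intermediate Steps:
$h = \frac{1}{16}$ ($h = \frac{1}{11 + 5} = \frac{1}{16} \approx 0.0625$)
$- 10 h 4 - 2673 = \left(-10\right) \frac{1}{16} \cdot 4 - 2673 = \left(- \frac{5}{8}\right) 4 - 2673 = - \frac{5}{2} - 2673 = - \frac{5351}{2}$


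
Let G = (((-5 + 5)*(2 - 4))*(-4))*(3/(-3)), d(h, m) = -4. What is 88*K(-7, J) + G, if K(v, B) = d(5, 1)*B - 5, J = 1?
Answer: -792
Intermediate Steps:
K(v, B) = -5 - 4*B (K(v, B) = -4*B - 5 = -5 - 4*B)
G = 0 (G = ((0*(-2))*(-4))*(3*(-1/3)) = (0*(-4))*(-1) = 0*(-1) = 0)
88*K(-7, J) + G = 88*(-5 - 4*1) + 0 = 88*(-5 - 4) + 0 = 88*(-9) + 0 = -792 + 0 = -792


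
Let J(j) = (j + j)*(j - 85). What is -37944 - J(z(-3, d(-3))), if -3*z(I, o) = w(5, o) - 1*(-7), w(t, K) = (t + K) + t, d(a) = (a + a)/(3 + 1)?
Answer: -699763/18 ≈ -38876.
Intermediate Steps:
d(a) = a/2 (d(a) = (2*a)/4 = (2*a)*(¼) = a/2)
w(t, K) = K + 2*t (w(t, K) = (K + t) + t = K + 2*t)
z(I, o) = -17/3 - o/3 (z(I, o) = -((o + 2*5) - 1*(-7))/3 = -((o + 10) + 7)/3 = -((10 + o) + 7)/3 = -(17 + o)/3 = -17/3 - o/3)
J(j) = 2*j*(-85 + j) (J(j) = (2*j)*(-85 + j) = 2*j*(-85 + j))
-37944 - J(z(-3, d(-3))) = -37944 - 2*(-17/3 - (-3)/6)*(-85 + (-17/3 - (-3)/6)) = -37944 - 2*(-17/3 - ⅓*(-3/2))*(-85 + (-17/3 - ⅓*(-3/2))) = -37944 - 2*(-17/3 + ½)*(-85 + (-17/3 + ½)) = -37944 - 2*(-31)*(-85 - 31/6)/6 = -37944 - 2*(-31)*(-541)/(6*6) = -37944 - 1*16771/18 = -37944 - 16771/18 = -699763/18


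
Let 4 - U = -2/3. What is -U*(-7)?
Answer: 98/3 ≈ 32.667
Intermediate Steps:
U = 14/3 (U = 4 - (-2)/3 = 4 - 1*(-⅔) = 4 + ⅔ = 14/3 ≈ 4.6667)
-U*(-7) = -1*14/3*(-7) = -14/3*(-7) = 98/3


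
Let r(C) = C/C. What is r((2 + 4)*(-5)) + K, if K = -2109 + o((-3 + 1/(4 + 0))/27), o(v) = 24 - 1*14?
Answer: -2098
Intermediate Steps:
r(C) = 1
o(v) = 10 (o(v) = 24 - 14 = 10)
K = -2099 (K = -2109 + 10 = -2099)
r((2 + 4)*(-5)) + K = 1 - 2099 = -2098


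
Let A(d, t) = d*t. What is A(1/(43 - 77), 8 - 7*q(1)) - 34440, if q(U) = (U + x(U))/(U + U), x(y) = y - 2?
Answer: -585484/17 ≈ -34440.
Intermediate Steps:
x(y) = -2 + y
q(U) = (-2 + 2*U)/(2*U) (q(U) = (U + (-2 + U))/(U + U) = (-2 + 2*U)/((2*U)) = (-2 + 2*U)*(1/(2*U)) = (-2 + 2*U)/(2*U))
A(1/(43 - 77), 8 - 7*q(1)) - 34440 = (8 - 7*(-1 + 1)/1)/(43 - 77) - 34440 = (8 - 7*0)/(-34) - 34440 = -(8 - 7*0)/34 - 34440 = -(8 + 0)/34 - 34440 = -1/34*8 - 34440 = -4/17 - 34440 = -585484/17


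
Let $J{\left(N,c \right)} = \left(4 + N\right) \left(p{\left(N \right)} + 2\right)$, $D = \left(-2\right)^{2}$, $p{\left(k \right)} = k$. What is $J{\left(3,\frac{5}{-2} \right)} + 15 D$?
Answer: $95$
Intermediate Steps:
$D = 4$
$J{\left(N,c \right)} = \left(2 + N\right) \left(4 + N\right)$ ($J{\left(N,c \right)} = \left(4 + N\right) \left(N + 2\right) = \left(4 + N\right) \left(2 + N\right) = \left(2 + N\right) \left(4 + N\right)$)
$J{\left(3,\frac{5}{-2} \right)} + 15 D = \left(8 + 3^{2} + 6 \cdot 3\right) + 15 \cdot 4 = \left(8 + 9 + 18\right) + 60 = 35 + 60 = 95$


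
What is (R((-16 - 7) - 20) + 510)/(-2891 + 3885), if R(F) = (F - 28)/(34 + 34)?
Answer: 34609/67592 ≈ 0.51203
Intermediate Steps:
R(F) = -7/17 + F/68 (R(F) = (-28 + F)/68 = (-28 + F)*(1/68) = -7/17 + F/68)
(R((-16 - 7) - 20) + 510)/(-2891 + 3885) = ((-7/17 + ((-16 - 7) - 20)/68) + 510)/(-2891 + 3885) = ((-7/17 + (-23 - 20)/68) + 510)/994 = ((-7/17 + (1/68)*(-43)) + 510)*(1/994) = ((-7/17 - 43/68) + 510)*(1/994) = (-71/68 + 510)*(1/994) = (34609/68)*(1/994) = 34609/67592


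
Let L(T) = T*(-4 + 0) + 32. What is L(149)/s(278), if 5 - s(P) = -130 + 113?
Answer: -282/11 ≈ -25.636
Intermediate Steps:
L(T) = 32 - 4*T (L(T) = T*(-4) + 32 = -4*T + 32 = 32 - 4*T)
s(P) = 22 (s(P) = 5 - (-130 + 113) = 5 - 1*(-17) = 5 + 17 = 22)
L(149)/s(278) = (32 - 4*149)/22 = (32 - 596)*(1/22) = -564*1/22 = -282/11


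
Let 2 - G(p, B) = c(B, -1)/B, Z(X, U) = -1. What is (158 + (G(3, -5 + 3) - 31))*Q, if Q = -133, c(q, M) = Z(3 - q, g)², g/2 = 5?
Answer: -34447/2 ≈ -17224.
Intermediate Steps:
g = 10 (g = 2*5 = 10)
c(q, M) = 1 (c(q, M) = (-1)² = 1)
G(p, B) = 2 - 1/B
(158 + (G(3, -5 + 3) - 31))*Q = (158 + ((2 - 1/(-5 + 3)) - 31))*(-133) = (158 + ((2 - 1/(-2)) - 31))*(-133) = (158 + ((2 - 1*(-½)) - 31))*(-133) = (158 + ((2 + ½) - 31))*(-133) = (158 + (5/2 - 31))*(-133) = (158 - 57/2)*(-133) = (259/2)*(-133) = -34447/2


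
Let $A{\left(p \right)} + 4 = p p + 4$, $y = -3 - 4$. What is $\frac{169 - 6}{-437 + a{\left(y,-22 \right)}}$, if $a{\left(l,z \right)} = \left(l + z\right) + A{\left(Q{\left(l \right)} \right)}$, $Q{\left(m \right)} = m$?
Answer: $- \frac{163}{417} \approx -0.39089$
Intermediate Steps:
$y = -7$
$A{\left(p \right)} = p^{2}$ ($A{\left(p \right)} = -4 + \left(p p + 4\right) = -4 + \left(p^{2} + 4\right) = -4 + \left(4 + p^{2}\right) = p^{2}$)
$a{\left(l,z \right)} = l + z + l^{2}$ ($a{\left(l,z \right)} = \left(l + z\right) + l^{2} = l + z + l^{2}$)
$\frac{169 - 6}{-437 + a{\left(y,-22 \right)}} = \frac{169 - 6}{-437 - \left(29 - 49\right)} = \frac{163}{-437 - -20} = \frac{163}{-437 + 20} = \frac{163}{-417} = 163 \left(- \frac{1}{417}\right) = - \frac{163}{417}$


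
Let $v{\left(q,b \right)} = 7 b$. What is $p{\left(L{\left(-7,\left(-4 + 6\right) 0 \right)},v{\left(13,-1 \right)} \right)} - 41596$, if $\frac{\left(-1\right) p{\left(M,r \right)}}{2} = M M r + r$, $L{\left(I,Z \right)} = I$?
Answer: $-40896$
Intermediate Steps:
$p{\left(M,r \right)} = - 2 r - 2 r M^{2}$ ($p{\left(M,r \right)} = - 2 \left(M M r + r\right) = - 2 \left(M^{2} r + r\right) = - 2 \left(r M^{2} + r\right) = - 2 \left(r + r M^{2}\right) = - 2 r - 2 r M^{2}$)
$p{\left(L{\left(-7,\left(-4 + 6\right) 0 \right)},v{\left(13,-1 \right)} \right)} - 41596 = - 2 \cdot 7 \left(-1\right) \left(1 + \left(-7\right)^{2}\right) - 41596 = \left(-2\right) \left(-7\right) \left(1 + 49\right) - 41596 = \left(-2\right) \left(-7\right) 50 - 41596 = 700 - 41596 = -40896$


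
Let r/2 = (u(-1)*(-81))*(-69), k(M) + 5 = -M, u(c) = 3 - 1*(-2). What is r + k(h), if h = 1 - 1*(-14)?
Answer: 55870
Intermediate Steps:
u(c) = 5 (u(c) = 3 + 2 = 5)
h = 15 (h = 1 + 14 = 15)
k(M) = -5 - M
r = 55890 (r = 2*((5*(-81))*(-69)) = 2*(-405*(-69)) = 2*27945 = 55890)
r + k(h) = 55890 + (-5 - 1*15) = 55890 + (-5 - 15) = 55890 - 20 = 55870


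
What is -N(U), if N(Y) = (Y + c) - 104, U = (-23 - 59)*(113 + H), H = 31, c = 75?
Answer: 11837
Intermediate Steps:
U = -11808 (U = (-23 - 59)*(113 + 31) = -82*144 = -11808)
N(Y) = -29 + Y (N(Y) = (Y + 75) - 104 = (75 + Y) - 104 = -29 + Y)
-N(U) = -(-29 - 11808) = -1*(-11837) = 11837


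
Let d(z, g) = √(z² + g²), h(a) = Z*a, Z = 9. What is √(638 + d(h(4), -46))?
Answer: √(638 + 2*√853) ≈ 26.390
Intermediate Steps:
h(a) = 9*a
d(z, g) = √(g² + z²)
√(638 + d(h(4), -46)) = √(638 + √((-46)² + (9*4)²)) = √(638 + √(2116 + 36²)) = √(638 + √(2116 + 1296)) = √(638 + √3412) = √(638 + 2*√853)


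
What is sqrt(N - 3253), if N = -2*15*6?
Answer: I*sqrt(3433) ≈ 58.592*I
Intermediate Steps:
N = -180 (N = -30*6 = -180)
sqrt(N - 3253) = sqrt(-180 - 3253) = sqrt(-3433) = I*sqrt(3433)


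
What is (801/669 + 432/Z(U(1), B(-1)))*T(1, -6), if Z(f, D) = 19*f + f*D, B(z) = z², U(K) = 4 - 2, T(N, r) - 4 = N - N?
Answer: 53508/1115 ≈ 47.989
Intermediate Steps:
T(N, r) = 4 (T(N, r) = 4 + (N - N) = 4 + 0 = 4)
U(K) = 2
Z(f, D) = 19*f + D*f
(801/669 + 432/Z(U(1), B(-1)))*T(1, -6) = (801/669 + 432/((2*(19 + (-1)²))))*4 = (801*(1/669) + 432/((2*(19 + 1))))*4 = (267/223 + 432/((2*20)))*4 = (267/223 + 432/40)*4 = (267/223 + 432*(1/40))*4 = (267/223 + 54/5)*4 = (13377/1115)*4 = 53508/1115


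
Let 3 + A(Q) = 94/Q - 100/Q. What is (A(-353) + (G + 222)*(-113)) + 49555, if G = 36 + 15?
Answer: 6602165/353 ≈ 18703.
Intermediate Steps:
A(Q) = -3 - 6/Q (A(Q) = -3 + (94/Q - 100/Q) = -3 - 6/Q)
G = 51
(A(-353) + (G + 222)*(-113)) + 49555 = ((-3 - 6/(-353)) + (51 + 222)*(-113)) + 49555 = ((-3 - 6*(-1/353)) + 273*(-113)) + 49555 = ((-3 + 6/353) - 30849) + 49555 = (-1053/353 - 30849) + 49555 = -10890750/353 + 49555 = 6602165/353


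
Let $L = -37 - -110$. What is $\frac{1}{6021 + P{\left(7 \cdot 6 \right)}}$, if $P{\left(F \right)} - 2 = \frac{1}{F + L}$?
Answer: $\frac{115}{692646} \approx 0.00016603$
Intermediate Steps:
$L = 73$ ($L = -37 + 110 = 73$)
$P{\left(F \right)} = 2 + \frac{1}{73 + F}$ ($P{\left(F \right)} = 2 + \frac{1}{F + 73} = 2 + \frac{1}{73 + F}$)
$\frac{1}{6021 + P{\left(7 \cdot 6 \right)}} = \frac{1}{6021 + \frac{147 + 2 \cdot 7 \cdot 6}{73 + 7 \cdot 6}} = \frac{1}{6021 + \frac{147 + 2 \cdot 42}{73 + 42}} = \frac{1}{6021 + \frac{147 + 84}{115}} = \frac{1}{6021 + \frac{1}{115} \cdot 231} = \frac{1}{6021 + \frac{231}{115}} = \frac{1}{\frac{692646}{115}} = \frac{115}{692646}$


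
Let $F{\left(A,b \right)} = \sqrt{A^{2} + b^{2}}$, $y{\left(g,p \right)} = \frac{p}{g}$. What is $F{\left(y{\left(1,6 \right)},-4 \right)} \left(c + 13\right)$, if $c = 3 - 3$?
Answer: $26 \sqrt{13} \approx 93.744$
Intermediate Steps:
$c = 0$
$F{\left(y{\left(1,6 \right)},-4 \right)} \left(c + 13\right) = \sqrt{\left(\frac{6}{1}\right)^{2} + \left(-4\right)^{2}} \left(0 + 13\right) = \sqrt{\left(6 \cdot 1\right)^{2} + 16} \cdot 13 = \sqrt{6^{2} + 16} \cdot 13 = \sqrt{36 + 16} \cdot 13 = \sqrt{52} \cdot 13 = 2 \sqrt{13} \cdot 13 = 26 \sqrt{13}$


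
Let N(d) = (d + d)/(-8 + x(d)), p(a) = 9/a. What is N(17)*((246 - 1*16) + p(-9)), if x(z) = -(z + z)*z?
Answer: -3893/293 ≈ -13.287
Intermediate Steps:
x(z) = -2*z² (x(z) = -2*z*z = -2*z²)
N(d) = 2*d/(-8 - 2*d²) (N(d) = (d + d)/(-8 - 2*d²) = (2*d)/(-8 - 2*d²) = 2*d/(-8 - 2*d²))
N(17)*((246 - 1*16) + p(-9)) = (-1*17/(4 + 17²))*((246 - 1*16) + 9/(-9)) = (-1*17/(4 + 289))*((246 - 16) + 9*(-⅑)) = (-1*17/293)*(230 - 1) = -1*17*1/293*229 = -17/293*229 = -3893/293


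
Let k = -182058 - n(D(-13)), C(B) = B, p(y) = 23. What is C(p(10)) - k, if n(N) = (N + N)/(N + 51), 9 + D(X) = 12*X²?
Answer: 62818618/345 ≈ 1.8208e+5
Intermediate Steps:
D(X) = -9 + 12*X²
n(N) = 2*N/(51 + N) (n(N) = (2*N)/(51 + N) = 2*N/(51 + N))
k = -62810683/345 (k = -182058 - 2*(-9 + 12*(-13)²)/(51 + (-9 + 12*(-13)²)) = -182058 - 2*(-9 + 12*169)/(51 + (-9 + 12*169)) = -182058 - 2*(-9 + 2028)/(51 + (-9 + 2028)) = -182058 - 2*2019/(51 + 2019) = -182058 - 2*2019/2070 = -182058 - 1*673/345 = -182058 - 673/345 = -62810683/345 ≈ -1.8206e+5)
C(p(10)) - k = 23 - 1*(-62810683/345) = 23 + 62810683/345 = 62818618/345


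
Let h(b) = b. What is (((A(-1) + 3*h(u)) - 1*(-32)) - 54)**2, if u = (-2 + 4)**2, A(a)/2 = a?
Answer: 144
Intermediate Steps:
A(a) = 2*a
u = 4 (u = 2**2 = 4)
(((A(-1) + 3*h(u)) - 1*(-32)) - 54)**2 = (((2*(-1) + 3*4) - 1*(-32)) - 54)**2 = (((-2 + 12) + 32) - 54)**2 = ((10 + 32) - 54)**2 = (42 - 54)**2 = (-12)**2 = 144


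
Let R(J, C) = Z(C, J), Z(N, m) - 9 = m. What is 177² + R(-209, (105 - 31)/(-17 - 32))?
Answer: 31129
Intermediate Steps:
Z(N, m) = 9 + m
R(J, C) = 9 + J
177² + R(-209, (105 - 31)/(-17 - 32)) = 177² + (9 - 209) = 31329 - 200 = 31129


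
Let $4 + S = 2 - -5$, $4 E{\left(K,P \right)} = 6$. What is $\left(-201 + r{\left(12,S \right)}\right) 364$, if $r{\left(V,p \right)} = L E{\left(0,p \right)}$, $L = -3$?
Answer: $-74802$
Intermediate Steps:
$E{\left(K,P \right)} = \frac{3}{2}$ ($E{\left(K,P \right)} = \frac{1}{4} \cdot 6 = \frac{3}{2}$)
$S = 3$ ($S = -4 + \left(2 - -5\right) = -4 + \left(2 + 5\right) = -4 + 7 = 3$)
$r{\left(V,p \right)} = - \frac{9}{2}$ ($r{\left(V,p \right)} = \left(-3\right) \frac{3}{2} = - \frac{9}{2}$)
$\left(-201 + r{\left(12,S \right)}\right) 364 = \left(-201 - \frac{9}{2}\right) 364 = \left(- \frac{411}{2}\right) 364 = -74802$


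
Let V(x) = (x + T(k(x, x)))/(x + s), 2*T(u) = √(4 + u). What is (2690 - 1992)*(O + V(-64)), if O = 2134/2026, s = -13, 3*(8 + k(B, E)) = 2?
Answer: 102599718/78001 - 349*I*√30/231 ≈ 1315.4 - 8.2751*I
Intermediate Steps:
k(B, E) = -22/3 (k(B, E) = -8 + (⅓)*2 = -8 + ⅔ = -22/3)
T(u) = √(4 + u)/2
O = 1067/1013 (O = 2134*(1/2026) = 1067/1013 ≈ 1.0533)
V(x) = (x + I*√30/6)/(-13 + x) (V(x) = (x + √(4 - 22/3)/2)/(x - 13) = (x + √(-10/3)/2)/(-13 + x) = (x + (I*√30/3)/2)/(-13 + x) = (x + I*√30/6)/(-13 + x))
(2690 - 1992)*(O + V(-64)) = (2690 - 1992)*(1067/1013 + (-64 + I*√30/6)/(-13 - 64)) = 698*(1067/1013 + (-64 + I*√30/6)/(-77)) = 698*(1067/1013 - (-64 + I*√30/6)/77) = 698*(1067/1013 + (64/77 - I*√30/462)) = 698*(146991/78001 - I*√30/462) = 102599718/78001 - 349*I*√30/231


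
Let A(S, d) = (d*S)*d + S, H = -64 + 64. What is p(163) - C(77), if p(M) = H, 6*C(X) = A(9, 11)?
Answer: -183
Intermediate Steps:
H = 0
A(S, d) = S + S*d² (A(S, d) = (S*d)*d + S = S*d² + S = S + S*d²)
C(X) = 183 (C(X) = (9*(1 + 11²))/6 = (9*(1 + 121))/6 = (9*122)/6 = (⅙)*1098 = 183)
p(M) = 0
p(163) - C(77) = 0 - 1*183 = 0 - 183 = -183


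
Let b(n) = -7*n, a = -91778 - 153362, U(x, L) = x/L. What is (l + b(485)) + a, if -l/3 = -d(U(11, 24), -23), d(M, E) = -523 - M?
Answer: -2000843/8 ≈ -2.5011e+5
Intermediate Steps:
a = -245140
l = -12563/8 (l = -(-3)*(-523 - 11/24) = -(-3)*(-12563)/24 = -3*12563/24 = -12563/8 ≈ -1570.4)
(l + b(485)) + a = (-12563/8 - 7*485) - 245140 = (-12563/8 - 3395) - 245140 = -39723/8 - 245140 = -2000843/8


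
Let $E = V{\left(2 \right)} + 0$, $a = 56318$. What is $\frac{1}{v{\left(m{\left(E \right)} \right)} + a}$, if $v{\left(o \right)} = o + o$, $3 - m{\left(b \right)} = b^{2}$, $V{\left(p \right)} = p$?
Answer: $\frac{1}{56316} \approx 1.7757 \cdot 10^{-5}$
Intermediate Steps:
$E = 2$ ($E = 2 + 0 = 2$)
$m{\left(b \right)} = 3 - b^{2}$
$v{\left(o \right)} = 2 o$
$\frac{1}{v{\left(m{\left(E \right)} \right)} + a} = \frac{1}{2 \left(3 - 2^{2}\right) + 56318} = \frac{1}{2 \left(3 - 4\right) + 56318} = \frac{1}{2 \left(-1\right) + 56318} = \frac{1}{-2 + 56318} = \frac{1}{56316}$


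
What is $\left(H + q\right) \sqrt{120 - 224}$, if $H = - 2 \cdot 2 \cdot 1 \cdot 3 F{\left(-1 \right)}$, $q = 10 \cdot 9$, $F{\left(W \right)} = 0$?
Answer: $180 i \sqrt{26} \approx 917.82 i$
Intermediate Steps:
$q = 90$
$H = 0$ ($H = - 2 \cdot 2 \cdot 1 \cdot 3 \cdot 0 = - 2 \cdot 2 \cdot 3 \cdot 0 = \left(-2\right) 6 \cdot 0 = \left(-12\right) 0 = 0$)
$\left(H + q\right) \sqrt{120 - 224} = \left(0 + 90\right) \sqrt{120 - 224} = 90 \sqrt{-104} = 90 \cdot 2 i \sqrt{26} = 180 i \sqrt{26}$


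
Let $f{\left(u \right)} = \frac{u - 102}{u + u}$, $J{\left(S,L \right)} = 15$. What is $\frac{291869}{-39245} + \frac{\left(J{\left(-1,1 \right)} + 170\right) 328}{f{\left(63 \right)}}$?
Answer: $- \frac{100022031497}{510185} \approx -1.9605 \cdot 10^{5}$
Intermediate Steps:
$f{\left(u \right)} = \frac{-102 + u}{2 u}$
$\frac{291869}{-39245} + \frac{\left(J{\left(-1,1 \right)} + 170\right) 328}{f{\left(63 \right)}} = \frac{291869}{-39245} + \frac{\left(15 + 170\right) 328}{\frac{1}{2} \cdot \frac{1}{63} \left(-102 + 63\right)} = 291869 \left(- \frac{1}{39245}\right) + \frac{185 \cdot 328}{\frac{1}{2} \cdot \frac{1}{63} \left(-39\right)} = - \frac{291869}{39245} + \frac{60680}{- \frac{13}{42}} = - \frac{291869}{39245} + 60680 \left(- \frac{42}{13}\right) = - \frac{291869}{39245} - \frac{2548560}{13} = - \frac{100022031497}{510185}$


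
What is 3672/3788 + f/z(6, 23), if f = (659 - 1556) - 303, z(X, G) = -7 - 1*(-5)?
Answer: 569118/947 ≈ 600.97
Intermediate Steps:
z(X, G) = -2 (z(X, G) = -7 + 5 = -2)
f = -1200 (f = -897 - 303 = -1200)
3672/3788 + f/z(6, 23) = 3672/3788 - 1200/(-2) = 3672*(1/3788) - 1200*(-½) = 918/947 + 600 = 569118/947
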